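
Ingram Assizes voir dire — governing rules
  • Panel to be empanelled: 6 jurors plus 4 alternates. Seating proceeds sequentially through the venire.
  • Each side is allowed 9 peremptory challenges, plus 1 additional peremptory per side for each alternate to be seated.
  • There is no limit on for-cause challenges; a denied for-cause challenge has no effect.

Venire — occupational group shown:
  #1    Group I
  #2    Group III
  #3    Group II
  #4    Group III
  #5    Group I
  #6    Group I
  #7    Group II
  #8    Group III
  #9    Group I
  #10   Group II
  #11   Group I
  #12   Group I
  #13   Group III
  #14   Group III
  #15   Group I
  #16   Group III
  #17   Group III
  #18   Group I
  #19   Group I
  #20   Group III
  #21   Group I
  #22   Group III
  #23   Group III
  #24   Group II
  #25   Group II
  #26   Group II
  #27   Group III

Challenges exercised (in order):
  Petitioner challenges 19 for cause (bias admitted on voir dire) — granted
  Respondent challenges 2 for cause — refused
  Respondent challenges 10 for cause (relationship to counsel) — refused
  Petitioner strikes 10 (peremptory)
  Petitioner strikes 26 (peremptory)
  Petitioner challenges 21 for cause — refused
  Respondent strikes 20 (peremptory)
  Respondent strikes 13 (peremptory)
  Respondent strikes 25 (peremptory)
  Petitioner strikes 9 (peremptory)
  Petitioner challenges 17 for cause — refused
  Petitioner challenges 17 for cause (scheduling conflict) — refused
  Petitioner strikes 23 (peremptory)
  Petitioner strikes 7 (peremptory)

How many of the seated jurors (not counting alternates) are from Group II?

Removed: #7, #9, #10, #13, #19, #20, #23, #25, #26.
Seated jurors 1–6: #1, #2, #3, #4, #5, #6 (alternates #8, #11, #12, #14 not counted).
Of those, in Group II: #3 → 1.

1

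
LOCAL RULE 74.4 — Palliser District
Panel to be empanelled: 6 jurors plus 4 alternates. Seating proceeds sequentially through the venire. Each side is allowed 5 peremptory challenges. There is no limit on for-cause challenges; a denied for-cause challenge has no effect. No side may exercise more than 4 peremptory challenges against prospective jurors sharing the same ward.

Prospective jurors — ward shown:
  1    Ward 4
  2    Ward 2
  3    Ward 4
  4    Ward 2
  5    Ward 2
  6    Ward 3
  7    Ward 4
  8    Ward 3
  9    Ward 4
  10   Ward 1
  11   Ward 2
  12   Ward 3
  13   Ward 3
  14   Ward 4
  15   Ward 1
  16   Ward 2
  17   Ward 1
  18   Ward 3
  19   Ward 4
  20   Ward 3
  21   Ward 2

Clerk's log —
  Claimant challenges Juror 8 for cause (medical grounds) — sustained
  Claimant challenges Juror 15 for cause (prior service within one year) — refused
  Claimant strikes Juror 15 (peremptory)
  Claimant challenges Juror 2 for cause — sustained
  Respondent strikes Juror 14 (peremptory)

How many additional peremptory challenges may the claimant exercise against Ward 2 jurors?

Claimant peremptories so far: #15 — 1 of 5 used, 4 left overall.
Against Ward 2: none yet — per-ward cap 4 leaves 4.
Binding limit: min(4, 4) = 4.

4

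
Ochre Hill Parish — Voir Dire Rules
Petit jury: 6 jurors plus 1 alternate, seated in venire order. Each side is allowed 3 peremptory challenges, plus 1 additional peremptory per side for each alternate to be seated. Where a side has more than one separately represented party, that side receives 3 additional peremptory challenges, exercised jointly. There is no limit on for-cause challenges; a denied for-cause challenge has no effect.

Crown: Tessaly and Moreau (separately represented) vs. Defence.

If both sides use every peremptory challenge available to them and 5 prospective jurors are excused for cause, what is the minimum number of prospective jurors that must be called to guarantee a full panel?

Seats to fill: 6 + 1 alternates = 7.
Peremptories — Crown: 3 + 1×1 + 3 = 7; Defence: 3 + 1×1 = 4; total 11.
For-cause removals: 5.
Minimum venire: 7 + 11 + 5 = 23.

23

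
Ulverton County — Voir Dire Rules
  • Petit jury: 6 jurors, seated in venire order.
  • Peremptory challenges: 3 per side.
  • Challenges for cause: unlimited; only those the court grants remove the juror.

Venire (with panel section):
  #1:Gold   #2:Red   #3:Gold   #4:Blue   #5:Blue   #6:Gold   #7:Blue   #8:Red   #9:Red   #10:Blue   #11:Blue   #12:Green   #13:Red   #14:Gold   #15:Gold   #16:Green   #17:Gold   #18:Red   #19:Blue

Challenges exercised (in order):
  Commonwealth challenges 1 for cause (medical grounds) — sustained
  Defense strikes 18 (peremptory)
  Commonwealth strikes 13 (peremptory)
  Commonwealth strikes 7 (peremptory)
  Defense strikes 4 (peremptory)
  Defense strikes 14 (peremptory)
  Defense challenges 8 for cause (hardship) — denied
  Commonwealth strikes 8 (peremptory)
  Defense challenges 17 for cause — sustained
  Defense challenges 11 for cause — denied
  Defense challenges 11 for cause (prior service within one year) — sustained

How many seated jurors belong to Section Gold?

2

Removed: #1, #4, #7, #8, #11, #13, #14, #17, #18.
Seated jurors 1–6: #2, #3, #5, #6, #9, #10.
Of those, in Section Gold: #3, #6 → 2.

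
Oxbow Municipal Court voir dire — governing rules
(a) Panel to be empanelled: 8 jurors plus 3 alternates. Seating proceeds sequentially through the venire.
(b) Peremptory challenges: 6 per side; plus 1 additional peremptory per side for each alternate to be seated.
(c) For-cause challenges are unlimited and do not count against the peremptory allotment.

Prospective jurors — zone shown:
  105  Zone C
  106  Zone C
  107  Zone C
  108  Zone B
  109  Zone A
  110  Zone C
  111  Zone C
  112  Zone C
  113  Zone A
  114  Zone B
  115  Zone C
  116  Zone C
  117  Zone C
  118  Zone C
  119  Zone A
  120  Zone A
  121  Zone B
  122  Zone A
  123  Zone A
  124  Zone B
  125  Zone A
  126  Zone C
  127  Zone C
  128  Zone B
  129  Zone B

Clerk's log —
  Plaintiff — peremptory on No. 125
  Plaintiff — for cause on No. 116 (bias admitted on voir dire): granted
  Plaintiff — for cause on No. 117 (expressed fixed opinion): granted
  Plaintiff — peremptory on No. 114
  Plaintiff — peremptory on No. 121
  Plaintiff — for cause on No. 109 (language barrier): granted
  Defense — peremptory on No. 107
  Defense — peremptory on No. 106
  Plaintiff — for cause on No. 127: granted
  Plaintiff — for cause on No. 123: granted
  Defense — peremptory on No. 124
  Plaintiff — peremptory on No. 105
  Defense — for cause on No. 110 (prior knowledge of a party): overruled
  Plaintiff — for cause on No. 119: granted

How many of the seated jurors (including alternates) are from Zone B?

2

Removed: #105, #106, #107, #109, #114, #116, #117, #119, #121, #123, #124, #125, #127.
Seated (11 incl. alternates): #108, #110, #111, #112, #113, #115, #118, #120, #122, #126, #128.
Of those, in Zone B: #108, #128 → 2.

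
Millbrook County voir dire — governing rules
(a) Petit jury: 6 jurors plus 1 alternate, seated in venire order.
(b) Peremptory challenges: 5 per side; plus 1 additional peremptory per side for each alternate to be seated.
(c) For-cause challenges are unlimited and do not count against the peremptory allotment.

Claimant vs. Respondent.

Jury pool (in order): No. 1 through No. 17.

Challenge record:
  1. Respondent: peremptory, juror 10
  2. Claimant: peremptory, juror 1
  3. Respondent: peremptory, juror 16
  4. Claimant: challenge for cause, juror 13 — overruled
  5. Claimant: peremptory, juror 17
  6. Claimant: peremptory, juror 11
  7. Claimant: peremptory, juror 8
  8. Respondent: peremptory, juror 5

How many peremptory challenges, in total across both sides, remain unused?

Claimant allotment: 5 base + 1 × 1 alternate = 6. Respondent allotment: 5 base + 1 × 1 alternate = 6.
Claimant peremptories used: #1, #17, #11, #8 — 4 (the for-cause on #13 doesn't count).
Respondent peremptories used: #10, #16, #5 — 3.
Remaining: (6 − 4) + (6 − 3) = 5.

5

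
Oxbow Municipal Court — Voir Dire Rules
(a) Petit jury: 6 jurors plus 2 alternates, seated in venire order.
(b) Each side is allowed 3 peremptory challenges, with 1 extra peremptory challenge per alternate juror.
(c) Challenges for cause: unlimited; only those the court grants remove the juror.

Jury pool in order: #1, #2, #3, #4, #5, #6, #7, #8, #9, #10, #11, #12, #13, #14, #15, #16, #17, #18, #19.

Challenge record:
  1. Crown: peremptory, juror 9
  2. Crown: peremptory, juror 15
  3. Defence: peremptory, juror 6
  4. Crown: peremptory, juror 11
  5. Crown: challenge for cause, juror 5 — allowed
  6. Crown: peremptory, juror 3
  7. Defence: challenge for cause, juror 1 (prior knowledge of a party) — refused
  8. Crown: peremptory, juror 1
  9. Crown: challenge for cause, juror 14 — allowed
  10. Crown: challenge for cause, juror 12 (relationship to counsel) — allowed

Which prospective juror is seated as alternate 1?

16

Removed: #1, #3, #5, #6, #9, #11, #12, #14, #15.
Seating in order: seats 1–6 → #2, #4, #7, #8, #10, #13; alternates → #16, #17.
So alternate 1 is #16.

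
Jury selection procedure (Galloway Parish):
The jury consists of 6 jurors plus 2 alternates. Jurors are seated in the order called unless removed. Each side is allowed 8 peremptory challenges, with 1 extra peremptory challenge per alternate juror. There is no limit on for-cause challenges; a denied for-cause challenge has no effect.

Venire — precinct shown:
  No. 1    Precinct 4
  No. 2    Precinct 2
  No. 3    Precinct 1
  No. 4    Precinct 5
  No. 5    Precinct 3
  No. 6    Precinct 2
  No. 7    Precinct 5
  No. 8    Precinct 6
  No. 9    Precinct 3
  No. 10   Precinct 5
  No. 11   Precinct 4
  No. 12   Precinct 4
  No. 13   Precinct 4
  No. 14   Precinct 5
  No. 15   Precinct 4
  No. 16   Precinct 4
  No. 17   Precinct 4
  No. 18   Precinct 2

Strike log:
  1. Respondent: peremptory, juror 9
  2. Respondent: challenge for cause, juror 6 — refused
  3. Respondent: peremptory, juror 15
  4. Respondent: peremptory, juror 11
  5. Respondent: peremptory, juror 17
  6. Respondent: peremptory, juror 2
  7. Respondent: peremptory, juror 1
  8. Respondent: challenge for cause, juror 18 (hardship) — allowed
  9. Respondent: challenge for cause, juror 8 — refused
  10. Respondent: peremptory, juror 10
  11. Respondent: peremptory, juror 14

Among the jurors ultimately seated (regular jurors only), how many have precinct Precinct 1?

Removed: #1, #2, #9, #10, #11, #14, #15, #17, #18.
Seated jurors 1–6: #3, #4, #5, #6, #7, #8 (alternates #12, #13 not counted).
Of those, in Precinct 1: #3 → 1.

1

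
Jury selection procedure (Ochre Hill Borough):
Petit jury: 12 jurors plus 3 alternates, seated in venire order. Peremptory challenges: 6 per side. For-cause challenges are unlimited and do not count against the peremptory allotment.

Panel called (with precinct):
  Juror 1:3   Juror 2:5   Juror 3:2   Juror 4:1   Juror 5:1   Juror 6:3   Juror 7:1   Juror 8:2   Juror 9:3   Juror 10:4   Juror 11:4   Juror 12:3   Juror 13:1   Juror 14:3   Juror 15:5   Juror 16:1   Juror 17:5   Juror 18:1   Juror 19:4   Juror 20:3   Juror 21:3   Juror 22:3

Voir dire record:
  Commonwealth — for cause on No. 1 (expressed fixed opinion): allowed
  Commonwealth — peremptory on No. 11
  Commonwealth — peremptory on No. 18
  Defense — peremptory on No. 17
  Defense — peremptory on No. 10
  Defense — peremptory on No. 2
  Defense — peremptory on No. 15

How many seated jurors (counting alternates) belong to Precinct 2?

Removed: #1, #2, #10, #11, #15, #17, #18.
Seated (15 incl. alternates): #3, #4, #5, #6, #7, #8, #9, #12, #13, #14, #16, #19, #20, #21, #22.
Of those, in Precinct 2: #3, #8 → 2.

2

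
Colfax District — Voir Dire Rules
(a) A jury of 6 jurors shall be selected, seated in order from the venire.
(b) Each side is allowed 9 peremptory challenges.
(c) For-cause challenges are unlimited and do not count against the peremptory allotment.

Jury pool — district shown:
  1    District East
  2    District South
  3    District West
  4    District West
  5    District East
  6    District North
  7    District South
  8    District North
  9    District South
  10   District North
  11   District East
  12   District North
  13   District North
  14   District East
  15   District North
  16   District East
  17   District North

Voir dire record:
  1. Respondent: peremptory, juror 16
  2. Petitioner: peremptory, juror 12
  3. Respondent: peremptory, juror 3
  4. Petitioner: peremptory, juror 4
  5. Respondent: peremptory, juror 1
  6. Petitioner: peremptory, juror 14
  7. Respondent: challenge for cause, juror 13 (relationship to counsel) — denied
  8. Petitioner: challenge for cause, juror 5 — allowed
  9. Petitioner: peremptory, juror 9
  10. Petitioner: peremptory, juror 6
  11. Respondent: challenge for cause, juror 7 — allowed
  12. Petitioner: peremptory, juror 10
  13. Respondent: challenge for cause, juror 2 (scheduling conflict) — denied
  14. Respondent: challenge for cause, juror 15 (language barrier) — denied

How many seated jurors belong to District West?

Removed: #1, #3, #4, #5, #6, #7, #9, #10, #12, #14, #16.
Seated jurors 1–6: #2, #8, #11, #13, #15, #17.
None of those are in District West → 0.

0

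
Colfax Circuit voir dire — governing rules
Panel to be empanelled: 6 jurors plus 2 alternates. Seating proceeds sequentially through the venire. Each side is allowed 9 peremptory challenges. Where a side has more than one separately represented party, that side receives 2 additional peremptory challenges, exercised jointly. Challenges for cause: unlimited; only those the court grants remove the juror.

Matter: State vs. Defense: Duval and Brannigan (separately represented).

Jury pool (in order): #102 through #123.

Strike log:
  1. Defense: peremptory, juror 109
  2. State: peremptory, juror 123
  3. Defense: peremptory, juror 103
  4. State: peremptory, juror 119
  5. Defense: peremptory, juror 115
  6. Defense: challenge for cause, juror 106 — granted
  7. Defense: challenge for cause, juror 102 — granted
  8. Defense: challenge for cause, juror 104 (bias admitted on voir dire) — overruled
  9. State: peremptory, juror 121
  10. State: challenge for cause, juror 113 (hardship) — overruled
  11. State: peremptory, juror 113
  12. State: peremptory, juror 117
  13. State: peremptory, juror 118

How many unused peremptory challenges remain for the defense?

8

Defense allotment: 9 base + 2 multi-party = 11.
Defense peremptories used: #109, #103, #115 — 3 (for-cause on #106, #102, #104 don't count).
Remaining: 11 − 3 = 8.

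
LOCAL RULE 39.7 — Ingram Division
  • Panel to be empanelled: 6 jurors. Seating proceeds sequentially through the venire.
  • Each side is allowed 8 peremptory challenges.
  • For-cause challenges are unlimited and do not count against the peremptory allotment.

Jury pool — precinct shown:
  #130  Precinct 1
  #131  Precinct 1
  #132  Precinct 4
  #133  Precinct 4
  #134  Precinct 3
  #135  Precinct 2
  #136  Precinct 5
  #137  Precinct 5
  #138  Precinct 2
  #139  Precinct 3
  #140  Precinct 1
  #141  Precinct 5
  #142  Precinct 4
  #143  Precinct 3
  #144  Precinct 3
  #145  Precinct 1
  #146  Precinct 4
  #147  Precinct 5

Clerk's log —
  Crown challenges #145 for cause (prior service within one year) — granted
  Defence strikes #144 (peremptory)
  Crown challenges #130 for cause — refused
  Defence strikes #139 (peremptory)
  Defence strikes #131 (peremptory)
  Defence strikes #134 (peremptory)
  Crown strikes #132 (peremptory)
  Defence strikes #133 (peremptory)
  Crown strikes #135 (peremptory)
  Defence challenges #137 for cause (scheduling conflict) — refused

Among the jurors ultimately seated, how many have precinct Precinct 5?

3

Removed: #131, #132, #133, #134, #135, #139, #144, #145.
Seated jurors 1–6: #130, #136, #137, #138, #140, #141.
Of those, in Precinct 5: #136, #137, #141 → 3.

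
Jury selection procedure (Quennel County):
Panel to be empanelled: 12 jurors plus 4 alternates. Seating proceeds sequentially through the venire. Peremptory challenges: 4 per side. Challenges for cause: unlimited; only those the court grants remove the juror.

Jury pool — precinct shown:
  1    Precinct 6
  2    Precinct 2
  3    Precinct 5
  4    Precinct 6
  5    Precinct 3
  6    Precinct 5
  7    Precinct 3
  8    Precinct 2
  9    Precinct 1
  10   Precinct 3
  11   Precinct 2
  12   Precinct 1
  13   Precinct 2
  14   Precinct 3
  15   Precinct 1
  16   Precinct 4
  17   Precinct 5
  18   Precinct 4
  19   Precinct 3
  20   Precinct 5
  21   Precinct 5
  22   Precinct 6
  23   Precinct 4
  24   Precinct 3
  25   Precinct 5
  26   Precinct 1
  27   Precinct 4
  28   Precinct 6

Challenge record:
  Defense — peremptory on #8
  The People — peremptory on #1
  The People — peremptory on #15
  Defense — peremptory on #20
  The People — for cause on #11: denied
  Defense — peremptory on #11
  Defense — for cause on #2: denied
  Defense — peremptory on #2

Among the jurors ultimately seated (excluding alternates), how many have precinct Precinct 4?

Removed: #1, #2, #8, #11, #15, #20.
Seated jurors 1–12: #3, #4, #5, #6, #7, #9, #10, #12, #13, #14, #16, #17 (alternates #18, #19, #21, #22 not counted).
Of those, in Precinct 4: #16 → 1.

1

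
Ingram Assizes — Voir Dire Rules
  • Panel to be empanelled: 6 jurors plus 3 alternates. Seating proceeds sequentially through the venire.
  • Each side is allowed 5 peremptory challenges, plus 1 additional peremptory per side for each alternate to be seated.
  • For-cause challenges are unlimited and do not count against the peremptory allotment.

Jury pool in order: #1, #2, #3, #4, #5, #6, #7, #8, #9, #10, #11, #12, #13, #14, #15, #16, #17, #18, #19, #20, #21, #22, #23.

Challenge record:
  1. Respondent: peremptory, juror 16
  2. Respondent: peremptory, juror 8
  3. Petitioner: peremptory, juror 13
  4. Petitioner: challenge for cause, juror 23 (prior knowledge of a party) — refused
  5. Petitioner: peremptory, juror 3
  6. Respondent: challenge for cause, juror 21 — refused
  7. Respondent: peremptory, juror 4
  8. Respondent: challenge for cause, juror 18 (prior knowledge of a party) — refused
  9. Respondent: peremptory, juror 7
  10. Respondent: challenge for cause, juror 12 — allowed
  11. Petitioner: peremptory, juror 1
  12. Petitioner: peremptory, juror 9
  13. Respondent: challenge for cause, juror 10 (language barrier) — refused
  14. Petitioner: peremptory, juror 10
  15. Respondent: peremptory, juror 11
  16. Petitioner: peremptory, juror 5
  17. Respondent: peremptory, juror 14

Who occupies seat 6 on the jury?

19

Removed: #1, #3, #4, #5, #7, #8, #9, #10, #11, #12, #13, #14, #16. (#18, #21, #23 stay — for-cause denied.)
Seating in order: seats 1–6 → #2, #6, #15, #17, #18, #19; alternates → #20, #21, #22.
So seat 6 is #19.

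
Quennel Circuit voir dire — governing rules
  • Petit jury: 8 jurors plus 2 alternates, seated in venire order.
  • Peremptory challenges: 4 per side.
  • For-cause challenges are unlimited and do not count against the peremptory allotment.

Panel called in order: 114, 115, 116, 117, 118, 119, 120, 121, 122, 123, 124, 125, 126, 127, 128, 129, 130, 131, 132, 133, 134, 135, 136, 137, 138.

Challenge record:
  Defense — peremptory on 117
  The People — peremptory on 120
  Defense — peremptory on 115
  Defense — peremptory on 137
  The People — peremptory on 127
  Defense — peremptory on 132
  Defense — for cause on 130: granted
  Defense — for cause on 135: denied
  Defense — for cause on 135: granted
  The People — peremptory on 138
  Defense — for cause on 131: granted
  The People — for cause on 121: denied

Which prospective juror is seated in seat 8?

Removed: #115, #117, #120, #127, #130, #131, #132, #135, #137, #138. (#121 stays — for-cause denied.)
Seating in order: seats 1–8 → #114, #116, #118, #119, #121, #122, #123, #124; alternates → #125, #126.
So seat 8 is #124.

124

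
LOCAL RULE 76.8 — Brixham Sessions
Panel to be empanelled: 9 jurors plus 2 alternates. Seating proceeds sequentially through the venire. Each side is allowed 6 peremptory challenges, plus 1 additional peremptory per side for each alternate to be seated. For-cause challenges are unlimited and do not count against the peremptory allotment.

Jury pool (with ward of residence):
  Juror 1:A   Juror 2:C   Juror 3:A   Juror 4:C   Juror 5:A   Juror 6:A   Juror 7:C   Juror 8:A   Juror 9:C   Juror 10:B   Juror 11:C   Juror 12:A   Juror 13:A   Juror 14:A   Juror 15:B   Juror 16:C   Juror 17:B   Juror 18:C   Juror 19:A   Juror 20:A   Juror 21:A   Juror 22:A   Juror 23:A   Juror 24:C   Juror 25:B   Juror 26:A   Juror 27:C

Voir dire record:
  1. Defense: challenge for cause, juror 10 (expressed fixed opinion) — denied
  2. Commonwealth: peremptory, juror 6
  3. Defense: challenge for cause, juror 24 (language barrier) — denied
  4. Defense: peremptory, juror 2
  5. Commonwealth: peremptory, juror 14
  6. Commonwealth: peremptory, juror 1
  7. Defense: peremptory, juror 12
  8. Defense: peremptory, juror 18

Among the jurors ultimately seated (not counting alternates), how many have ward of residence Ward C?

Removed: #1, #2, #6, #12, #14, #18.
Seated jurors 1–9: #3, #4, #5, #7, #8, #9, #10, #11, #13 (alternates #15, #16 not counted).
Of those, in Ward C: #4, #7, #9, #11 → 4.

4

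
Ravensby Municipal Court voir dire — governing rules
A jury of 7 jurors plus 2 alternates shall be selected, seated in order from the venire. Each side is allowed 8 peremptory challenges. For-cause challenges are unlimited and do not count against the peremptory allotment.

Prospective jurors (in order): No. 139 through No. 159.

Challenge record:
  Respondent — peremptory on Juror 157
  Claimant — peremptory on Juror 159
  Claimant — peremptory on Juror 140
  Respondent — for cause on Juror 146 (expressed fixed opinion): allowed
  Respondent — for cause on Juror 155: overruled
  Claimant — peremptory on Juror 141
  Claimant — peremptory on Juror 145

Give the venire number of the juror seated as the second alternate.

Removed: #140, #141, #145, #146, #157, #159. (#155 stays — for-cause denied.)
Filling seats in venire order through position 9: #139, #142, #143, #144, #147, #148, #149, #150, #151.
So alternate 2 is #151.

151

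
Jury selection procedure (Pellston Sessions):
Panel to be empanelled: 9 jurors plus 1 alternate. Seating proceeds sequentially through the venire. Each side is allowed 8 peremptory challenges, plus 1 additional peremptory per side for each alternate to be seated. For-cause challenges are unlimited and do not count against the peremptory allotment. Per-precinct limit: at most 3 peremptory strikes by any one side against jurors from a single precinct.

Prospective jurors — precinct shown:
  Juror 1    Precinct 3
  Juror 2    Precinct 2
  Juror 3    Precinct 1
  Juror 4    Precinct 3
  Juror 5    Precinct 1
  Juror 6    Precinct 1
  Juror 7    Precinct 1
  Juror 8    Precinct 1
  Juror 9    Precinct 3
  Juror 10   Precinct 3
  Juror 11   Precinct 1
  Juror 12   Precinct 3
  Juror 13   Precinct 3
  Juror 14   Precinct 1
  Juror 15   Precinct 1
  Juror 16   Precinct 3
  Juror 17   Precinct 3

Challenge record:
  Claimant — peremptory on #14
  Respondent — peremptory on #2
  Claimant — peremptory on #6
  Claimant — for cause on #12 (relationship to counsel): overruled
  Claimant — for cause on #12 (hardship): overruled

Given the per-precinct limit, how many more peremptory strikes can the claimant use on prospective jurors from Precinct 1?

1

Claimant peremptories so far: #14, #6 — 2 of 9 used, 7 left overall.
Against Precinct 1: #14, #6 — 2 used; per-precinct cap 3 leaves 1.
Binding limit: min(7, 1) = 1.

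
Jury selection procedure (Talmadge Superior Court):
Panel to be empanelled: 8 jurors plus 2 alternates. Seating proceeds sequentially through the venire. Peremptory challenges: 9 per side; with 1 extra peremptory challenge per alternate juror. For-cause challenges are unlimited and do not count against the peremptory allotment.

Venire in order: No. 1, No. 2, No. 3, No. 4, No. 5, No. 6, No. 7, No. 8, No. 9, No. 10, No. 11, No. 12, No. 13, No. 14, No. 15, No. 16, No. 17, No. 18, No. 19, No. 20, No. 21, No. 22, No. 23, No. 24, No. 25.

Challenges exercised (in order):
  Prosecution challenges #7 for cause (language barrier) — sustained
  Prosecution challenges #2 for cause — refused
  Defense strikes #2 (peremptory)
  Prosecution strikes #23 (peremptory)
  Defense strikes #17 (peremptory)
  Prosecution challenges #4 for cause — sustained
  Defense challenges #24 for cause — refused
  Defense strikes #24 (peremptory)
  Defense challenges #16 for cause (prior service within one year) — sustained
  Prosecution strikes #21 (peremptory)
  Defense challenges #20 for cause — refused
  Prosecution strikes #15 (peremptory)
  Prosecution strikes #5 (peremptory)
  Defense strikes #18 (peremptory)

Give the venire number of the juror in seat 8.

Removed: #2, #4, #5, #7, #15, #16, #17, #18, #21, #23, #24. (#20 stays — for-cause denied.)
Seating in order: seats 1–8 → #1, #3, #6, #8, #9, #10, #11, #12; alternates → #13, #14.
So seat 8 is #12.

12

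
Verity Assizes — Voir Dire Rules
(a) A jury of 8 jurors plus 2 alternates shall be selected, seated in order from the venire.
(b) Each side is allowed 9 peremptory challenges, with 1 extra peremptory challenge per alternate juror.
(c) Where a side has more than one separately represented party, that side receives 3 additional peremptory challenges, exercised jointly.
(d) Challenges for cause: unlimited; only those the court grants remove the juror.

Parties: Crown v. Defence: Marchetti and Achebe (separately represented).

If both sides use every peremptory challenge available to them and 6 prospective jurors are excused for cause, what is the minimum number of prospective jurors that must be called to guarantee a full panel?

41

Seats to fill: 8 + 2 alternates = 10.
Peremptories — Crown: 9 + 1×2 = 11; Defence: 9 + 1×2 + 3 = 14; total 25.
For-cause removals: 6.
Minimum venire: 10 + 25 + 6 = 41.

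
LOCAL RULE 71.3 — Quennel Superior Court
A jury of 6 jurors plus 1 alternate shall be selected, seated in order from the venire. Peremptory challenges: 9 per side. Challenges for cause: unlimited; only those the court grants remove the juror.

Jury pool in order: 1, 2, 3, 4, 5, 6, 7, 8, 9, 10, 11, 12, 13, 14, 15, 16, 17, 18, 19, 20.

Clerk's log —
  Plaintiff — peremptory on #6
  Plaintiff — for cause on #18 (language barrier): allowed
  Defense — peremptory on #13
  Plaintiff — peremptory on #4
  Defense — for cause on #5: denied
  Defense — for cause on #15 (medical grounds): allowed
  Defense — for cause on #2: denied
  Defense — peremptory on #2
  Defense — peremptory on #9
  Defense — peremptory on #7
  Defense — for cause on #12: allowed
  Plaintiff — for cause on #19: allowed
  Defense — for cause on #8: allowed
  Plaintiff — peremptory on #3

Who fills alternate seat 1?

Removed: #2, #3, #4, #6, #7, #8, #9, #12, #13, #15, #18, #19. (#5 stays — for-cause denied.)
Seating in order: seats 1–6 → #1, #5, #10, #11, #14, #16; alternates → #17.
So alternate 1 is #17.

17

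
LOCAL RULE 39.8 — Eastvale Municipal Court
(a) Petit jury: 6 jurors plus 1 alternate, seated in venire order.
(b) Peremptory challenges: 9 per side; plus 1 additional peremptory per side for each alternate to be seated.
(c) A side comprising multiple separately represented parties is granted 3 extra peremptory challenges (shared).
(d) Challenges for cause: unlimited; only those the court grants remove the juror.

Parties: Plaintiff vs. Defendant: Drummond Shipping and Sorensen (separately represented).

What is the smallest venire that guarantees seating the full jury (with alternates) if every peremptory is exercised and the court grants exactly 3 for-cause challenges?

Seats to fill: 6 + 1 alternates = 7.
Peremptories — Plaintiff: 9 + 1×1 = 10; Defendant: 9 + 1×1 + 3 = 13; total 23.
For-cause removals: 3.
Minimum venire: 7 + 23 + 3 = 33.

33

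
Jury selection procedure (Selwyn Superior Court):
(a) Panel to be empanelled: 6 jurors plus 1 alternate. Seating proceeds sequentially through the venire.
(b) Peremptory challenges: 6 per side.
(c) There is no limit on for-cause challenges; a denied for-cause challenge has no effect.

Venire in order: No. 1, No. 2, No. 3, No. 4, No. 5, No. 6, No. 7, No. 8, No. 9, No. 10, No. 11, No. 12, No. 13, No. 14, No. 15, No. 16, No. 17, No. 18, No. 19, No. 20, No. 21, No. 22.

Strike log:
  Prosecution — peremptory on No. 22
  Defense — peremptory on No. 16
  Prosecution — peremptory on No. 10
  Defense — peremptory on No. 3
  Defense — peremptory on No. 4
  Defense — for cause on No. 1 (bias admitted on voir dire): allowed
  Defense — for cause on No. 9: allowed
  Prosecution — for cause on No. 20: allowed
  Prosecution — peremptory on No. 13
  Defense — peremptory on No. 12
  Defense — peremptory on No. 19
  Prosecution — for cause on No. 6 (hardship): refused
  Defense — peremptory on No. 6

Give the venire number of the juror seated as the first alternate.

15

Removed: #1, #3, #4, #6, #9, #10, #12, #13, #16, #19, #20, #22.
Seating in order: seats 1–6 → #2, #5, #7, #8, #11, #14; alternates → #15.
So alternate 1 is #15.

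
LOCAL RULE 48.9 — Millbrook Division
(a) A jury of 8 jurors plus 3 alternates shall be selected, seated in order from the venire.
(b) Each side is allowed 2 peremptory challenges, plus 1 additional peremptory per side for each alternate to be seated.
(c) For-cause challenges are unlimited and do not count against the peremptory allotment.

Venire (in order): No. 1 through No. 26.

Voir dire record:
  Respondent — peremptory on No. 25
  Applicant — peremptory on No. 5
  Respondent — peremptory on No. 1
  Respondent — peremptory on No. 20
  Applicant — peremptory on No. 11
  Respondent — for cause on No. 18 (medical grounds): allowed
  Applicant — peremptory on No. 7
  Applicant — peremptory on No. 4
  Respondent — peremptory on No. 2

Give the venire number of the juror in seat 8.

14

Removed: #1, #2, #4, #5, #7, #11, #18, #20, #25.
Seating in order: seats 1–8 → #3, #6, #8, #9, #10, #12, #13, #14; alternates → #15, #16, #17.
So seat 8 is #14.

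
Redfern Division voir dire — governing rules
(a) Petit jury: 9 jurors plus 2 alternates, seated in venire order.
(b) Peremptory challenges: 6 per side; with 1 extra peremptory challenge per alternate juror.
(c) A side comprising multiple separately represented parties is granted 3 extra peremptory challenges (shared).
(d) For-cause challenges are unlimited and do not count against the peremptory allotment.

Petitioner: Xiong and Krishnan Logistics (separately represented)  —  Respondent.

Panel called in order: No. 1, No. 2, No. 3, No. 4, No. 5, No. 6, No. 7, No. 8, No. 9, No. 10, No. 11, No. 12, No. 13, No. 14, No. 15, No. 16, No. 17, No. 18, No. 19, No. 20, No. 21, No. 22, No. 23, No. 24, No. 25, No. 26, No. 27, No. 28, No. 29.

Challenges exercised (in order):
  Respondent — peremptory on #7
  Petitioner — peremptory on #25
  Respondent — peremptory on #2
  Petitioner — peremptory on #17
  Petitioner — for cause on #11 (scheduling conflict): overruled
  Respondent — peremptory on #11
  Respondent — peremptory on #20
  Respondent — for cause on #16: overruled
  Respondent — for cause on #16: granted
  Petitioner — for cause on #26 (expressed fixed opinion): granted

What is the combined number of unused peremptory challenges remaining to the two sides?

13

Petitioner allotment: 6 base + 1 × 2 alternates + 3 multi-party = 11. Respondent allotment: 6 base + 1 × 2 alternates = 8.
Petitioner peremptories used: #25, #17 — 2 (for-cause on #11, #26 don't count).
Respondent peremptories used: #7, #2, #11, #20 — 4 (for-cause on #16, #16 don't count).
Remaining: (11 − 2) + (8 − 4) = 13.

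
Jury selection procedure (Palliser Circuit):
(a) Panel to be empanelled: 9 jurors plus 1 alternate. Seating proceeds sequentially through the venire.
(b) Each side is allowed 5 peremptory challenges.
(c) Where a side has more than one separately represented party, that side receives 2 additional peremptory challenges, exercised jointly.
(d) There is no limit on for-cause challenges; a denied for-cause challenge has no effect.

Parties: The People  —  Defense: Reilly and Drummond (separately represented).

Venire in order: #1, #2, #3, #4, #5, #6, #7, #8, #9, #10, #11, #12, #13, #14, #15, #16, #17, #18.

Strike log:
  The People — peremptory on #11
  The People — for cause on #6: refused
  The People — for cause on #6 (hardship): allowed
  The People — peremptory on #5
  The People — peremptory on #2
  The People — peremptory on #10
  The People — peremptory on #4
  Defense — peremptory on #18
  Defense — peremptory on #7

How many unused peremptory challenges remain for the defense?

Defense allotment: 5 base + 2 multi-party = 7.
Defense peremptories used: #18, #7 — 2.
Remaining: 7 − 2 = 5.

5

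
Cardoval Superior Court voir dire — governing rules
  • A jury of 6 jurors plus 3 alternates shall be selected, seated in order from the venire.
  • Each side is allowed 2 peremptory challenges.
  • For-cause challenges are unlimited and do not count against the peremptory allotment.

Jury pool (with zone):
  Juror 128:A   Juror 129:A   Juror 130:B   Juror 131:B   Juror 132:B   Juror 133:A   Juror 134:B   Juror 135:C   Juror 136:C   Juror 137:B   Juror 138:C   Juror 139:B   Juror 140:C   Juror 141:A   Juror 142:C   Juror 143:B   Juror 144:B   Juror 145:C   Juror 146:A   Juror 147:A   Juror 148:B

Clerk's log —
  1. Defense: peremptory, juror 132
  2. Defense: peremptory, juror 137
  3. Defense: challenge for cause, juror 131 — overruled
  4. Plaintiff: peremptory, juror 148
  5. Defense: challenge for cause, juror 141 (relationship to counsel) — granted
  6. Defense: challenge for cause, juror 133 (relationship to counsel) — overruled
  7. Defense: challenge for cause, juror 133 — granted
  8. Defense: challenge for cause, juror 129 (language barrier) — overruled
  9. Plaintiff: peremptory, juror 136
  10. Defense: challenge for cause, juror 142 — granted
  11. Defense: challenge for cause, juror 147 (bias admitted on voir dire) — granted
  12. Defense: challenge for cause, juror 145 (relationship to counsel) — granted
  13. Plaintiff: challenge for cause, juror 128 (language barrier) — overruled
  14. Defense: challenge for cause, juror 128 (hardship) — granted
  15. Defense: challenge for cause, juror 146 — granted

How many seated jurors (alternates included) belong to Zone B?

5

Removed: #128, #132, #133, #136, #137, #141, #142, #145, #146, #147, #148.
Seated (9 incl. alternates): #129, #130, #131, #134, #135, #138, #139, #140, #143.
Of those, in Zone B: #130, #131, #134, #139, #143 → 5.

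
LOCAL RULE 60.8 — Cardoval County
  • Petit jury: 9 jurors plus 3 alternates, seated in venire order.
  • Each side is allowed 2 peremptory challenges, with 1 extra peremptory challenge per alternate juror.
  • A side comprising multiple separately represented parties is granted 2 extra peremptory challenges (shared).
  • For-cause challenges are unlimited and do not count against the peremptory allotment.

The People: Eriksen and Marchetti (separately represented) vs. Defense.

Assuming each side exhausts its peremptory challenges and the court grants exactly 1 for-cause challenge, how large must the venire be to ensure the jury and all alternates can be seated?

25

Seats to fill: 9 + 3 alternates = 12.
Peremptories — The People: 2 + 1×3 + 2 = 7; Defense: 2 + 1×3 = 5; total 12.
For-cause removals: 1.
Minimum venire: 12 + 12 + 1 = 25.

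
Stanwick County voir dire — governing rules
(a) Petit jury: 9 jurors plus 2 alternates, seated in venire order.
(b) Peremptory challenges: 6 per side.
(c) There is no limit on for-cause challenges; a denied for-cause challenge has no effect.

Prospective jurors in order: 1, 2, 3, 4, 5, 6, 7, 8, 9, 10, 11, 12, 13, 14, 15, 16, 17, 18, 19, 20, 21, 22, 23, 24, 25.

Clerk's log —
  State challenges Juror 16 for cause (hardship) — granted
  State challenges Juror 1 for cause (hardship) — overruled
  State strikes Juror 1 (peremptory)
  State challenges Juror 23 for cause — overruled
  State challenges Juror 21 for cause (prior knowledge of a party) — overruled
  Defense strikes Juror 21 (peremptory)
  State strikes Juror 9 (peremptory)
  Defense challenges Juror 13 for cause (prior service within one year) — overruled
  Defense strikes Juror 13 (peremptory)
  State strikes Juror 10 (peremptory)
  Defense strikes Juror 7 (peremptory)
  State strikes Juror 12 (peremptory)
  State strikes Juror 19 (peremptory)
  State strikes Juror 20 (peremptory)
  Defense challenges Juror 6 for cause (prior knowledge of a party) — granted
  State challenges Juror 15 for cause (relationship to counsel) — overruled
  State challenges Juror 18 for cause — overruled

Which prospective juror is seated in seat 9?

17

Removed: #1, #6, #7, #9, #10, #12, #13, #16, #19, #20, #21. (#15, #18, #23 stay — for-cause denied.)
Seating in order: seats 1–9 → #2, #3, #4, #5, #8, #11, #14, #15, #17; alternates → #18, #22.
So seat 9 is #17.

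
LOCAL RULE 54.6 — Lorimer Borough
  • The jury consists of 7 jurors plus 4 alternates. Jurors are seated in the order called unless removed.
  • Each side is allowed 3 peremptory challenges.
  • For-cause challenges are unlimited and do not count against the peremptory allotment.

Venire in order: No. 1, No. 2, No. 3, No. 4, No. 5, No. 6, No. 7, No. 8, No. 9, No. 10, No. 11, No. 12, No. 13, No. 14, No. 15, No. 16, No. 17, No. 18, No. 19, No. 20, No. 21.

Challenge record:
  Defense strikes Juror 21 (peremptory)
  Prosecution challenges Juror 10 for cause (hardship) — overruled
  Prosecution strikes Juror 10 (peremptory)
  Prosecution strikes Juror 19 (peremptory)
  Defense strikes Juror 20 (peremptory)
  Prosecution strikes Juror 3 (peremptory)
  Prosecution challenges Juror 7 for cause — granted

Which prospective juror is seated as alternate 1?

Removed: #3, #7, #10, #19, #20, #21.
Seating in order: seats 1–7 → #1, #2, #4, #5, #6, #8, #9; alternates → #11, #12, #13, #14.
So alternate 1 is #11.

11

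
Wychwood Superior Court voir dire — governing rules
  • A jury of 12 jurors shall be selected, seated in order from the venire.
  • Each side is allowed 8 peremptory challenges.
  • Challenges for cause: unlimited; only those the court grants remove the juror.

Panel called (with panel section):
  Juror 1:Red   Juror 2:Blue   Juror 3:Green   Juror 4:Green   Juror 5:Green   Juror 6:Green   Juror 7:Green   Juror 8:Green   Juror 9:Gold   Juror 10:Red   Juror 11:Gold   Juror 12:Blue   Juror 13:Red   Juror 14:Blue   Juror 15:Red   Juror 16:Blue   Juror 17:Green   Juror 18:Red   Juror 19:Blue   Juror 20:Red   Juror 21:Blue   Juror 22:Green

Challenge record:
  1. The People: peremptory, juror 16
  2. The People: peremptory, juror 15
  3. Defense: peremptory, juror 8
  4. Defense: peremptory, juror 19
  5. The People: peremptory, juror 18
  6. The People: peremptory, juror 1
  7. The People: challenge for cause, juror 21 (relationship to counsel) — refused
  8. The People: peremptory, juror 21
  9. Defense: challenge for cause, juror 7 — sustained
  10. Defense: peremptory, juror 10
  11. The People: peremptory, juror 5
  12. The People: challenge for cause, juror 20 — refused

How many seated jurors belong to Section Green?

5

Removed: #1, #5, #7, #8, #10, #15, #16, #18, #19, #21.
Seated jurors 1–12: #2, #3, #4, #6, #9, #11, #12, #13, #14, #17, #20, #22.
Of those, in Section Green: #3, #4, #6, #17, #22 → 5.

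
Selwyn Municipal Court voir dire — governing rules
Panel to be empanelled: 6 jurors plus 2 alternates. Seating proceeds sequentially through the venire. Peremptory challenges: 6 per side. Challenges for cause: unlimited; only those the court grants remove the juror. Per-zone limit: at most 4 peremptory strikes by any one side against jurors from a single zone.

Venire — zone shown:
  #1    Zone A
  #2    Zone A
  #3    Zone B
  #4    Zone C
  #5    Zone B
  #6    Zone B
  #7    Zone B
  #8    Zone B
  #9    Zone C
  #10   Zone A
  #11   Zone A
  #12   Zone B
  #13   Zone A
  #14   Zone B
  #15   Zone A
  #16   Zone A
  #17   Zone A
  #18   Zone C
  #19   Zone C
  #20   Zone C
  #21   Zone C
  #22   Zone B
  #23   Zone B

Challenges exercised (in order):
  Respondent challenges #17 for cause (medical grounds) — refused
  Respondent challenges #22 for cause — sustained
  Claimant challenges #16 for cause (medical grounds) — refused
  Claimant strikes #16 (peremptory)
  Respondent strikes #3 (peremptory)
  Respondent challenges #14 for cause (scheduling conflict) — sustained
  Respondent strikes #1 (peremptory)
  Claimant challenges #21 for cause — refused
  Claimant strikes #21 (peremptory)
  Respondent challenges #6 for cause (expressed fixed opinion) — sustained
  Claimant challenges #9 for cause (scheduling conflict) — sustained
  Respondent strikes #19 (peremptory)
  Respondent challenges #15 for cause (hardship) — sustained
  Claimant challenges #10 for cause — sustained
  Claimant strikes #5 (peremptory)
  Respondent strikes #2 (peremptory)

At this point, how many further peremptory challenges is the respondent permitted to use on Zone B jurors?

2

Respondent peremptories so far: #3, #1, #19, #2 — 4 of 6 used, 2 left overall.
Against Zone B: #3 — 1 used; per-zone cap 4 leaves 3.
Binding limit: min(2, 3) = 2.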